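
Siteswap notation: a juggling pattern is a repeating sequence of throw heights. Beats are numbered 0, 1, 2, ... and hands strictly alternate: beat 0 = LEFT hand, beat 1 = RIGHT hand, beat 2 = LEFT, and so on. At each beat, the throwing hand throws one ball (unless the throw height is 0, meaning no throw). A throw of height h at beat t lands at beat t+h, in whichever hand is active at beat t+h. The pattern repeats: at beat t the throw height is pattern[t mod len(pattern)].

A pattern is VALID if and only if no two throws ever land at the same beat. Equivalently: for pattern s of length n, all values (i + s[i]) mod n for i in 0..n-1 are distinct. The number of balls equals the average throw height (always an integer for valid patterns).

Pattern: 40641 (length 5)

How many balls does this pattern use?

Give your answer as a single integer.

Answer: 3

Derivation:
Pattern = [4, 0, 6, 4, 1], length n = 5
  position 0: throw height = 4, running sum = 4
  position 1: throw height = 0, running sum = 4
  position 2: throw height = 6, running sum = 10
  position 3: throw height = 4, running sum = 14
  position 4: throw height = 1, running sum = 15
Total sum = 15; balls = sum / n = 15 / 5 = 3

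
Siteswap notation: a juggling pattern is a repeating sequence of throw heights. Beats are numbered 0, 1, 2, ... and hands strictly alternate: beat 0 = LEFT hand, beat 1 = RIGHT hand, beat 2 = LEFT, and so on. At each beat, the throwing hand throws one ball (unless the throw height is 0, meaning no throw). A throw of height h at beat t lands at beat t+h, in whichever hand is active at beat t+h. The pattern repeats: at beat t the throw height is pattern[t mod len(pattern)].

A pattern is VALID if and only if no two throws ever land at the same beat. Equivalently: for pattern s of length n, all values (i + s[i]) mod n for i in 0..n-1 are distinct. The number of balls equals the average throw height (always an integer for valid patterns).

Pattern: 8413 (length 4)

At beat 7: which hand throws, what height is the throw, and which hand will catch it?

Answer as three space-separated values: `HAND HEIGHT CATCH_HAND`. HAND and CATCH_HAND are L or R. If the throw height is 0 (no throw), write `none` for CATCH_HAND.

Answer: R 3 L

Derivation:
Beat 7: 7 mod 2 = 1, so hand = R
Throw height = pattern[7 mod 4] = pattern[3] = 3
Lands at beat 7+3=10, 10 mod 2 = 0, so catch hand = L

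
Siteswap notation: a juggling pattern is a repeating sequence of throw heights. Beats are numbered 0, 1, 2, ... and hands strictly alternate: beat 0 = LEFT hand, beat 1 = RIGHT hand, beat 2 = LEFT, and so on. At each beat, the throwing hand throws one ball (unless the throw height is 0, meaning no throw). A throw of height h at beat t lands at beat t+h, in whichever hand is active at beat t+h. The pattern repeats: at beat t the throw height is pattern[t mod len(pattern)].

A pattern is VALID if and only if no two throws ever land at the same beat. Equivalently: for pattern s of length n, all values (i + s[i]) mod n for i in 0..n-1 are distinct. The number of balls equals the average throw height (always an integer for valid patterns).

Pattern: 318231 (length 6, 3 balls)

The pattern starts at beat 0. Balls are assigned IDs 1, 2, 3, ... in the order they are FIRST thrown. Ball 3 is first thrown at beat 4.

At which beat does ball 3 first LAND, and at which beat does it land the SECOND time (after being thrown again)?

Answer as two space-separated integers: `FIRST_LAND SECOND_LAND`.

Answer: 7 8

Derivation:
Beat 0 (L): throw ball1 h=3 -> lands@3:R; in-air after throw: [b1@3:R]
Beat 1 (R): throw ball2 h=1 -> lands@2:L; in-air after throw: [b2@2:L b1@3:R]
Beat 2 (L): throw ball2 h=8 -> lands@10:L; in-air after throw: [b1@3:R b2@10:L]
Beat 3 (R): throw ball1 h=2 -> lands@5:R; in-air after throw: [b1@5:R b2@10:L]
Beat 4 (L): throw ball3 h=3 -> lands@7:R; in-air after throw: [b1@5:R b3@7:R b2@10:L]
Beat 5 (R): throw ball1 h=1 -> lands@6:L; in-air after throw: [b1@6:L b3@7:R b2@10:L]
Beat 6 (L): throw ball1 h=3 -> lands@9:R; in-air after throw: [b3@7:R b1@9:R b2@10:L]
Beat 7 (R): throw ball3 h=1 -> lands@8:L; in-air after throw: [b3@8:L b1@9:R b2@10:L]
Beat 8 (L): throw ball3 h=8 -> lands@16:L; in-air after throw: [b1@9:R b2@10:L b3@16:L]
Ball 3: thrown@4 h=3 -> first land @7; rethrown@7 h=1 -> second land @8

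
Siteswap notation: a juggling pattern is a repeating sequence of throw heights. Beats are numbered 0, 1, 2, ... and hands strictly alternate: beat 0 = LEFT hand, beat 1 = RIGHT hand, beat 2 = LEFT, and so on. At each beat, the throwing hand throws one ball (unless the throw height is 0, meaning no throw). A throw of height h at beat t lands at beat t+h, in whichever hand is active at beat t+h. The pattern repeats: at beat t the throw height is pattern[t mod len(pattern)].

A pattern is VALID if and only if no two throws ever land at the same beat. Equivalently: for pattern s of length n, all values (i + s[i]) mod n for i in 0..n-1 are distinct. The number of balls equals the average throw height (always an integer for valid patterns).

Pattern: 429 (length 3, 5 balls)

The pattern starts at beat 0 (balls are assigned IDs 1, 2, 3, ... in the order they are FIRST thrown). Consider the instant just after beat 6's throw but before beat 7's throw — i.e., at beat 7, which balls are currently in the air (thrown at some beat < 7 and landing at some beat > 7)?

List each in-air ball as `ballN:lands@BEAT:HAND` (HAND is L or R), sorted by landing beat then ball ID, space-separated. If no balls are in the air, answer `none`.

Answer: ball1:lands@10:L ball3:lands@11:R ball4:lands@14:L

Derivation:
Beat 0 (L): throw ball1 h=4 -> lands@4:L; in-air after throw: [b1@4:L]
Beat 1 (R): throw ball2 h=2 -> lands@3:R; in-air after throw: [b2@3:R b1@4:L]
Beat 2 (L): throw ball3 h=9 -> lands@11:R; in-air after throw: [b2@3:R b1@4:L b3@11:R]
Beat 3 (R): throw ball2 h=4 -> lands@7:R; in-air after throw: [b1@4:L b2@7:R b3@11:R]
Beat 4 (L): throw ball1 h=2 -> lands@6:L; in-air after throw: [b1@6:L b2@7:R b3@11:R]
Beat 5 (R): throw ball4 h=9 -> lands@14:L; in-air after throw: [b1@6:L b2@7:R b3@11:R b4@14:L]
Beat 6 (L): throw ball1 h=4 -> lands@10:L; in-air after throw: [b2@7:R b1@10:L b3@11:R b4@14:L]
Beat 7 (R): throw ball2 h=2 -> lands@9:R; in-air after throw: [b2@9:R b1@10:L b3@11:R b4@14:L]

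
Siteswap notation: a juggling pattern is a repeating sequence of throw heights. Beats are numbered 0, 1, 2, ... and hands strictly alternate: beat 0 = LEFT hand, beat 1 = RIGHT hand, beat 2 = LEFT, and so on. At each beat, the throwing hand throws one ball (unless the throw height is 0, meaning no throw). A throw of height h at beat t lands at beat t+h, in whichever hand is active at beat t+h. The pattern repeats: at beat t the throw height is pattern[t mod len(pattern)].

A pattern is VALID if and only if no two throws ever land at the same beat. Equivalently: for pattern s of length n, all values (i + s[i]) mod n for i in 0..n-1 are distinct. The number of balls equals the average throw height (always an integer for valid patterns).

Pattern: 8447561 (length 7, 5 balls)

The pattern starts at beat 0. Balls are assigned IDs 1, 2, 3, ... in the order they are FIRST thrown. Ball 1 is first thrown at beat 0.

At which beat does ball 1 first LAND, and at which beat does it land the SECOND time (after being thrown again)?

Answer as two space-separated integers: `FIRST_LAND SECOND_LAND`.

Beat 0 (L): throw ball1 h=8 -> lands@8:L; in-air after throw: [b1@8:L]
Beat 1 (R): throw ball2 h=4 -> lands@5:R; in-air after throw: [b2@5:R b1@8:L]
Beat 2 (L): throw ball3 h=4 -> lands@6:L; in-air after throw: [b2@5:R b3@6:L b1@8:L]
Beat 3 (R): throw ball4 h=7 -> lands@10:L; in-air after throw: [b2@5:R b3@6:L b1@8:L b4@10:L]
Beat 4 (L): throw ball5 h=5 -> lands@9:R; in-air after throw: [b2@5:R b3@6:L b1@8:L b5@9:R b4@10:L]
Beat 5 (R): throw ball2 h=6 -> lands@11:R; in-air after throw: [b3@6:L b1@8:L b5@9:R b4@10:L b2@11:R]
Beat 6 (L): throw ball3 h=1 -> lands@7:R; in-air after throw: [b3@7:R b1@8:L b5@9:R b4@10:L b2@11:R]
Beat 7 (R): throw ball3 h=8 -> lands@15:R; in-air after throw: [b1@8:L b5@9:R b4@10:L b2@11:R b3@15:R]
Beat 8 (L): throw ball1 h=4 -> lands@12:L; in-air after throw: [b5@9:R b4@10:L b2@11:R b1@12:L b3@15:R]
Beat 9 (R): throw ball5 h=4 -> lands@13:R; in-air after throw: [b4@10:L b2@11:R b1@12:L b5@13:R b3@15:R]
Beat 10 (L): throw ball4 h=7 -> lands@17:R; in-air after throw: [b2@11:R b1@12:L b5@13:R b3@15:R b4@17:R]
Beat 11 (R): throw ball2 h=5 -> lands@16:L; in-air after throw: [b1@12:L b5@13:R b3@15:R b2@16:L b4@17:R]
Beat 12 (L): throw ball1 h=6 -> lands@18:L; in-air after throw: [b5@13:R b3@15:R b2@16:L b4@17:R b1@18:L]
Ball 1: thrown@0 h=8 -> first land @8; rethrown@8 h=4 -> second land @12

Answer: 8 12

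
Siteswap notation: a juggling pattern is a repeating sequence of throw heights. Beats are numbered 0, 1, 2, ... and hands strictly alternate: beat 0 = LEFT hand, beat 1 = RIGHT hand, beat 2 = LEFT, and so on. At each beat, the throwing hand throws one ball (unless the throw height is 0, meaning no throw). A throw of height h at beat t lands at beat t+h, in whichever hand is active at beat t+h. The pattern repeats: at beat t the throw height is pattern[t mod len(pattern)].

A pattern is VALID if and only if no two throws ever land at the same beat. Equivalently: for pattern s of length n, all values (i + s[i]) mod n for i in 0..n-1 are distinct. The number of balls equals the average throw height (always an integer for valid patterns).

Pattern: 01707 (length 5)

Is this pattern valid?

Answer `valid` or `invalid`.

Answer: valid

Derivation:
i=0: (i + s[i]) mod n = (0 + 0) mod 5 = 0
i=1: (i + s[i]) mod n = (1 + 1) mod 5 = 2
i=2: (i + s[i]) mod n = (2 + 7) mod 5 = 4
i=3: (i + s[i]) mod n = (3 + 0) mod 5 = 3
i=4: (i + s[i]) mod n = (4 + 7) mod 5 = 1
Residues: [0, 2, 4, 3, 1], distinct: True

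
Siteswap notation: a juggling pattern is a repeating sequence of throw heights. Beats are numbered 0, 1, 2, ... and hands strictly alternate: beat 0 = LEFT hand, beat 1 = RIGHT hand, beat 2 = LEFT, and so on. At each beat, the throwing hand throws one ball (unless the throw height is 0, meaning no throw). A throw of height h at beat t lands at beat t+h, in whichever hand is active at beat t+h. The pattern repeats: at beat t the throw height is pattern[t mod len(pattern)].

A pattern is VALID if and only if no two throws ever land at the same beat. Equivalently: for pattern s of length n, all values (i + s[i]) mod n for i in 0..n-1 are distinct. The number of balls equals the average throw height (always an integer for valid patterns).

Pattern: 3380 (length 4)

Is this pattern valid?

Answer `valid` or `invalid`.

i=0: (i + s[i]) mod n = (0 + 3) mod 4 = 3
i=1: (i + s[i]) mod n = (1 + 3) mod 4 = 0
i=2: (i + s[i]) mod n = (2 + 8) mod 4 = 2
i=3: (i + s[i]) mod n = (3 + 0) mod 4 = 3
Residues: [3, 0, 2, 3], distinct: False

Answer: invalid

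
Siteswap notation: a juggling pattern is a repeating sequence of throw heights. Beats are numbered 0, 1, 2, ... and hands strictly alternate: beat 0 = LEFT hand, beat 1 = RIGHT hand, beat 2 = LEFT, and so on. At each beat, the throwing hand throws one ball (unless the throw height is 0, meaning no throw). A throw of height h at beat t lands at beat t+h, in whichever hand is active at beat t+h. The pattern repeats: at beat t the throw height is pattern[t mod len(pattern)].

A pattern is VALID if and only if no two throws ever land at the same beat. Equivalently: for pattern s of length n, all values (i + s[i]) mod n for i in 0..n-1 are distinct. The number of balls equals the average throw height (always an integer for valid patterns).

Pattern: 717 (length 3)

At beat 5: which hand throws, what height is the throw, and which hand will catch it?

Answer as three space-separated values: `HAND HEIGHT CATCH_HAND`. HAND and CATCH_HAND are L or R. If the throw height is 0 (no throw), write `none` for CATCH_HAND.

Beat 5: 5 mod 2 = 1, so hand = R
Throw height = pattern[5 mod 3] = pattern[2] = 7
Lands at beat 5+7=12, 12 mod 2 = 0, so catch hand = L

Answer: R 7 L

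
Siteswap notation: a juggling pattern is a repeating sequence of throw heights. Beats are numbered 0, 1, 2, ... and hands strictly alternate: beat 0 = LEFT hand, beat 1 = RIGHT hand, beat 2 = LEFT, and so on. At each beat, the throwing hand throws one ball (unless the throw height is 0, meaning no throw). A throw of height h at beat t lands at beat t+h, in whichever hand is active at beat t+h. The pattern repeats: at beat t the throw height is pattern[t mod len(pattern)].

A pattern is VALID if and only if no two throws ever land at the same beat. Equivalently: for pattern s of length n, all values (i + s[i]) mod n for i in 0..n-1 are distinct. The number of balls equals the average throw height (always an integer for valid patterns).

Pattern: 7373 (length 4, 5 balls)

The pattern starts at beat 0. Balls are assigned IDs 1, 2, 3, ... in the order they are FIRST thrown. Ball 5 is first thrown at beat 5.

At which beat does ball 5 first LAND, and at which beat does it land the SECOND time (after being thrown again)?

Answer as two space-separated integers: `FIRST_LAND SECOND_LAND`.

Beat 0 (L): throw ball1 h=7 -> lands@7:R; in-air after throw: [b1@7:R]
Beat 1 (R): throw ball2 h=3 -> lands@4:L; in-air after throw: [b2@4:L b1@7:R]
Beat 2 (L): throw ball3 h=7 -> lands@9:R; in-air after throw: [b2@4:L b1@7:R b3@9:R]
Beat 3 (R): throw ball4 h=3 -> lands@6:L; in-air after throw: [b2@4:L b4@6:L b1@7:R b3@9:R]
Beat 4 (L): throw ball2 h=7 -> lands@11:R; in-air after throw: [b4@6:L b1@7:R b3@9:R b2@11:R]
Beat 5 (R): throw ball5 h=3 -> lands@8:L; in-air after throw: [b4@6:L b1@7:R b5@8:L b3@9:R b2@11:R]
Beat 6 (L): throw ball4 h=7 -> lands@13:R; in-air after throw: [b1@7:R b5@8:L b3@9:R b2@11:R b4@13:R]
Beat 7 (R): throw ball1 h=3 -> lands@10:L; in-air after throw: [b5@8:L b3@9:R b1@10:L b2@11:R b4@13:R]
Beat 8 (L): throw ball5 h=7 -> lands@15:R; in-air after throw: [b3@9:R b1@10:L b2@11:R b4@13:R b5@15:R]
Beat 9 (R): throw ball3 h=3 -> lands@12:L; in-air after throw: [b1@10:L b2@11:R b3@12:L b4@13:R b5@15:R]
Beat 10 (L): throw ball1 h=7 -> lands@17:R; in-air after throw: [b2@11:R b3@12:L b4@13:R b5@15:R b1@17:R]
Beat 11 (R): throw ball2 h=3 -> lands@14:L; in-air after throw: [b3@12:L b4@13:R b2@14:L b5@15:R b1@17:R]
Beat 12 (L): throw ball3 h=7 -> lands@19:R; in-air after throw: [b4@13:R b2@14:L b5@15:R b1@17:R b3@19:R]
Beat 13 (R): throw ball4 h=3 -> lands@16:L; in-air after throw: [b2@14:L b5@15:R b4@16:L b1@17:R b3@19:R]
Beat 14 (L): throw ball2 h=7 -> lands@21:R; in-air after throw: [b5@15:R b4@16:L b1@17:R b3@19:R b2@21:R]
Beat 15 (R): throw ball5 h=3 -> lands@18:L; in-air after throw: [b4@16:L b1@17:R b5@18:L b3@19:R b2@21:R]
Ball 5: thrown@5 h=3 -> first land @8; rethrown@8 h=7 -> second land @15

Answer: 8 15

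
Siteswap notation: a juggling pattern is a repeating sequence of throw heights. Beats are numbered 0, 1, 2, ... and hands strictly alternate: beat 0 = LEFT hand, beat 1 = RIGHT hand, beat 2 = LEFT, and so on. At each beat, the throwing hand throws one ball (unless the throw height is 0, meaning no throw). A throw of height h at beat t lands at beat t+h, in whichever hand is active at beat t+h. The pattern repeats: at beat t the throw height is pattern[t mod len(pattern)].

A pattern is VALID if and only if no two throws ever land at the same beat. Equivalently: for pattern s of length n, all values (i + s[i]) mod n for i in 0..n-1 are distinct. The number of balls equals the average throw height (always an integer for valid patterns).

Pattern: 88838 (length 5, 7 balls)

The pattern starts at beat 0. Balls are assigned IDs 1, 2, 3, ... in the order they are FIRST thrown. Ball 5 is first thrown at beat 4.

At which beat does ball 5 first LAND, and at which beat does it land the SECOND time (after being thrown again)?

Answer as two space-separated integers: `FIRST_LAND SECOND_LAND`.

Answer: 12 20

Derivation:
Beat 0 (L): throw ball1 h=8 -> lands@8:L; in-air after throw: [b1@8:L]
Beat 1 (R): throw ball2 h=8 -> lands@9:R; in-air after throw: [b1@8:L b2@9:R]
Beat 2 (L): throw ball3 h=8 -> lands@10:L; in-air after throw: [b1@8:L b2@9:R b3@10:L]
Beat 3 (R): throw ball4 h=3 -> lands@6:L; in-air after throw: [b4@6:L b1@8:L b2@9:R b3@10:L]
Beat 4 (L): throw ball5 h=8 -> lands@12:L; in-air after throw: [b4@6:L b1@8:L b2@9:R b3@10:L b5@12:L]
Beat 5 (R): throw ball6 h=8 -> lands@13:R; in-air after throw: [b4@6:L b1@8:L b2@9:R b3@10:L b5@12:L b6@13:R]
Beat 6 (L): throw ball4 h=8 -> lands@14:L; in-air after throw: [b1@8:L b2@9:R b3@10:L b5@12:L b6@13:R b4@14:L]
Beat 7 (R): throw ball7 h=8 -> lands@15:R; in-air after throw: [b1@8:L b2@9:R b3@10:L b5@12:L b6@13:R b4@14:L b7@15:R]
Beat 8 (L): throw ball1 h=3 -> lands@11:R; in-air after throw: [b2@9:R b3@10:L b1@11:R b5@12:L b6@13:R b4@14:L b7@15:R]
Beat 9 (R): throw ball2 h=8 -> lands@17:R; in-air after throw: [b3@10:L b1@11:R b5@12:L b6@13:R b4@14:L b7@15:R b2@17:R]
Beat 10 (L): throw ball3 h=8 -> lands@18:L; in-air after throw: [b1@11:R b5@12:L b6@13:R b4@14:L b7@15:R b2@17:R b3@18:L]
Beat 11 (R): throw ball1 h=8 -> lands@19:R; in-air after throw: [b5@12:L b6@13:R b4@14:L b7@15:R b2@17:R b3@18:L b1@19:R]
Beat 12 (L): throw ball5 h=8 -> lands@20:L; in-air after throw: [b6@13:R b4@14:L b7@15:R b2@17:R b3@18:L b1@19:R b5@20:L]
Ball 5: thrown@4 h=8 -> first land @12; rethrown@12 h=8 -> second land @20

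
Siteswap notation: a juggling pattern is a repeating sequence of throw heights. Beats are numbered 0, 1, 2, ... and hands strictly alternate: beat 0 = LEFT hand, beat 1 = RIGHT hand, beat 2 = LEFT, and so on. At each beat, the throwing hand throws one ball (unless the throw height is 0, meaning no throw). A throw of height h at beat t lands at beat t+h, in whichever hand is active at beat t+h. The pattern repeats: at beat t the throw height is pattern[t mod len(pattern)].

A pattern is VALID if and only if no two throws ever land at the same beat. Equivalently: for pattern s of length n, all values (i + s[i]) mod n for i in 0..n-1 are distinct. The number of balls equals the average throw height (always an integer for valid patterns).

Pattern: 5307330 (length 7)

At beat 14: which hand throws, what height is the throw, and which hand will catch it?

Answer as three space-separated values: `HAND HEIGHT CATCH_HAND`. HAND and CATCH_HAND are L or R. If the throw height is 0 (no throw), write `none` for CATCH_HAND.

Answer: L 5 R

Derivation:
Beat 14: 14 mod 2 = 0, so hand = L
Throw height = pattern[14 mod 7] = pattern[0] = 5
Lands at beat 14+5=19, 19 mod 2 = 1, so catch hand = R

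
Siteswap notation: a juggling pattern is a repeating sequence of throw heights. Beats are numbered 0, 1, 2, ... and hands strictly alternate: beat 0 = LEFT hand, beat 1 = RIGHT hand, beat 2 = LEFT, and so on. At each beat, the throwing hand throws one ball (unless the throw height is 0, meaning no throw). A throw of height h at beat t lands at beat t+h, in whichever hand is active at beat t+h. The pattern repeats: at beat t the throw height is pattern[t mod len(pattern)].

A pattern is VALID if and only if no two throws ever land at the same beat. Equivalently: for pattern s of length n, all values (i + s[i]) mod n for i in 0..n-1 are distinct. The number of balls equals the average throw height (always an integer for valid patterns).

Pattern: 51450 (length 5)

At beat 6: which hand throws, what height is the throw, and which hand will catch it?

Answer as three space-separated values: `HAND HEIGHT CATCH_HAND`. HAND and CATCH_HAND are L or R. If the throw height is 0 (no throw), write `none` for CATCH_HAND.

Answer: L 1 R

Derivation:
Beat 6: 6 mod 2 = 0, so hand = L
Throw height = pattern[6 mod 5] = pattern[1] = 1
Lands at beat 6+1=7, 7 mod 2 = 1, so catch hand = R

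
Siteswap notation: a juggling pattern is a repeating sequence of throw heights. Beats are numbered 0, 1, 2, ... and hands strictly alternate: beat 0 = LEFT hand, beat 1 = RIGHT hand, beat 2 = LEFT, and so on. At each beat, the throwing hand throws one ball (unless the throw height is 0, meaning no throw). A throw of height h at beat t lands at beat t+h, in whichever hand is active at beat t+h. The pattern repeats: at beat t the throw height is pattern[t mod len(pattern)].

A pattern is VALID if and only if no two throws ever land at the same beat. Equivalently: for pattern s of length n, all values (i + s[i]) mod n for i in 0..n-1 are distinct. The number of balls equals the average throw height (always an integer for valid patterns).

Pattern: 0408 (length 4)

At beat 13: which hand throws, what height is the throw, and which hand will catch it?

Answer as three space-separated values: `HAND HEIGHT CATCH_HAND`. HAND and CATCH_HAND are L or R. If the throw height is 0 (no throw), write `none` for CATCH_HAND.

Answer: R 4 R

Derivation:
Beat 13: 13 mod 2 = 1, so hand = R
Throw height = pattern[13 mod 4] = pattern[1] = 4
Lands at beat 13+4=17, 17 mod 2 = 1, so catch hand = R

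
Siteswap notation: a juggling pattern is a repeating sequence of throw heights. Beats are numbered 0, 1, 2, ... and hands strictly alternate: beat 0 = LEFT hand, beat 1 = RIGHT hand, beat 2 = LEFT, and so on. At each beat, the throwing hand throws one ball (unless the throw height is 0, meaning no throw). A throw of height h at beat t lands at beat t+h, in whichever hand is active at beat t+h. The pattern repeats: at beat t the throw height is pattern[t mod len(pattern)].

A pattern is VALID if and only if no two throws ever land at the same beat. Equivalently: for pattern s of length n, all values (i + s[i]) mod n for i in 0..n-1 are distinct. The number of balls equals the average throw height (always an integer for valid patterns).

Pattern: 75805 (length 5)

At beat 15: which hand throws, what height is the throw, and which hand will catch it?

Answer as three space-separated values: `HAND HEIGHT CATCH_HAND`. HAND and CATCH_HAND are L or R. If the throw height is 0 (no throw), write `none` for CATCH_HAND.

Beat 15: 15 mod 2 = 1, so hand = R
Throw height = pattern[15 mod 5] = pattern[0] = 7
Lands at beat 15+7=22, 22 mod 2 = 0, so catch hand = L

Answer: R 7 L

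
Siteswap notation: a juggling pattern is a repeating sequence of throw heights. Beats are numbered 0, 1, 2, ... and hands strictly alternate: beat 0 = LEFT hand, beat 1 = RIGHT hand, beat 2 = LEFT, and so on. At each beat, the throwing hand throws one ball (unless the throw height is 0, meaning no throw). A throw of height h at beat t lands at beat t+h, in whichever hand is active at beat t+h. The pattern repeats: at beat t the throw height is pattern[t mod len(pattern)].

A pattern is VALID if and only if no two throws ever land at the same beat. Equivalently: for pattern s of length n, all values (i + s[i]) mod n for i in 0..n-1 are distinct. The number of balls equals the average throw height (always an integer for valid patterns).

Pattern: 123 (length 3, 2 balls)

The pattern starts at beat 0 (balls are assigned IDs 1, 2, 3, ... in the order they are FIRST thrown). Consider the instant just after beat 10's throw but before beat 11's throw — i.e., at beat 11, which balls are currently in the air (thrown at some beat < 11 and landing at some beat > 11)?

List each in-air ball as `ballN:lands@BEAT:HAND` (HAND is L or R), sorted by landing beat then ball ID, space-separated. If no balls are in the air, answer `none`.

Beat 0 (L): throw ball1 h=1 -> lands@1:R; in-air after throw: [b1@1:R]
Beat 1 (R): throw ball1 h=2 -> lands@3:R; in-air after throw: [b1@3:R]
Beat 2 (L): throw ball2 h=3 -> lands@5:R; in-air after throw: [b1@3:R b2@5:R]
Beat 3 (R): throw ball1 h=1 -> lands@4:L; in-air after throw: [b1@4:L b2@5:R]
Beat 4 (L): throw ball1 h=2 -> lands@6:L; in-air after throw: [b2@5:R b1@6:L]
Beat 5 (R): throw ball2 h=3 -> lands@8:L; in-air after throw: [b1@6:L b2@8:L]
Beat 6 (L): throw ball1 h=1 -> lands@7:R; in-air after throw: [b1@7:R b2@8:L]
Beat 7 (R): throw ball1 h=2 -> lands@9:R; in-air after throw: [b2@8:L b1@9:R]
Beat 8 (L): throw ball2 h=3 -> lands@11:R; in-air after throw: [b1@9:R b2@11:R]
Beat 9 (R): throw ball1 h=1 -> lands@10:L; in-air after throw: [b1@10:L b2@11:R]
Beat 10 (L): throw ball1 h=2 -> lands@12:L; in-air after throw: [b2@11:R b1@12:L]
Beat 11 (R): throw ball2 h=3 -> lands@14:L; in-air after throw: [b1@12:L b2@14:L]

Answer: ball1:lands@12:L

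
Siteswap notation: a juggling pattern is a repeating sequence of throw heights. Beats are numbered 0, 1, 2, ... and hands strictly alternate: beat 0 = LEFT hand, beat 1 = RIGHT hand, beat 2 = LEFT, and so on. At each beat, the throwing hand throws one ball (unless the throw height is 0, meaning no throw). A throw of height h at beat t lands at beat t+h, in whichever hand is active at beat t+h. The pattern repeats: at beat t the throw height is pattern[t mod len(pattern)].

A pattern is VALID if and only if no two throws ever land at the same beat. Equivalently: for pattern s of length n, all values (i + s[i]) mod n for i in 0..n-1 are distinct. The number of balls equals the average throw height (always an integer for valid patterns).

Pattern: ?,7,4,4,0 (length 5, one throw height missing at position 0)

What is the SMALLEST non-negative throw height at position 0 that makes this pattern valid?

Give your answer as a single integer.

i=0: s[i]=? (unknown)
i=1: (1 + 7) mod 5 = 3
i=2: (2 + 4) mod 5 = 1
i=3: (3 + 4) mod 5 = 2
i=4: (4 + 0) mod 5 = 4
Known residues: [1, 2, 3, 4]; need a permutation of 0..4, so missing residue r = 0
Need (0 + s) mod 5 = 0; smallest s = (0 - 0) mod 5 = 0

Answer: 0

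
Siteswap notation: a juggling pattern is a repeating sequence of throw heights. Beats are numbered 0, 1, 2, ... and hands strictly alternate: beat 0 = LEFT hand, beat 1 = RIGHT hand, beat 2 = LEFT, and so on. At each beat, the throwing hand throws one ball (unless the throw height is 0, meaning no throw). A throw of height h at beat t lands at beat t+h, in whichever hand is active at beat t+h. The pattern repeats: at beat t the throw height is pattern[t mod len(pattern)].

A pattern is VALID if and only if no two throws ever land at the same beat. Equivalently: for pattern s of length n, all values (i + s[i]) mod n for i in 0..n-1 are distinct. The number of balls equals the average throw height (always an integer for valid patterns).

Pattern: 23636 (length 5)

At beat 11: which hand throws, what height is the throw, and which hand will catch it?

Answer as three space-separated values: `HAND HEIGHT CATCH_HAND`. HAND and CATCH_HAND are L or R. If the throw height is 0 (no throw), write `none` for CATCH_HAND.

Answer: R 3 L

Derivation:
Beat 11: 11 mod 2 = 1, so hand = R
Throw height = pattern[11 mod 5] = pattern[1] = 3
Lands at beat 11+3=14, 14 mod 2 = 0, so catch hand = L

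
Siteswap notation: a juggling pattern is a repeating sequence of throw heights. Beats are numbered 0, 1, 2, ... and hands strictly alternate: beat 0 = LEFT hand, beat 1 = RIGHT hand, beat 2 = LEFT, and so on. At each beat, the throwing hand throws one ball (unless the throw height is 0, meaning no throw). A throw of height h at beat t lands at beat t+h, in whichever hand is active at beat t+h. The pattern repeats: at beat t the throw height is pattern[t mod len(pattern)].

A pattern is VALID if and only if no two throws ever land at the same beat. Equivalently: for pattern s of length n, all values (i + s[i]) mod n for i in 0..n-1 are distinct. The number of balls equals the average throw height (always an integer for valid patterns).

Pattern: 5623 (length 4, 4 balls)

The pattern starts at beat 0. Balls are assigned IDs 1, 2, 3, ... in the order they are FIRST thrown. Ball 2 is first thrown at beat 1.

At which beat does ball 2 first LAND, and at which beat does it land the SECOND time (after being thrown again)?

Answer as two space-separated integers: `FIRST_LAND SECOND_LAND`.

Answer: 7 10

Derivation:
Beat 0 (L): throw ball1 h=5 -> lands@5:R; in-air after throw: [b1@5:R]
Beat 1 (R): throw ball2 h=6 -> lands@7:R; in-air after throw: [b1@5:R b2@7:R]
Beat 2 (L): throw ball3 h=2 -> lands@4:L; in-air after throw: [b3@4:L b1@5:R b2@7:R]
Beat 3 (R): throw ball4 h=3 -> lands@6:L; in-air after throw: [b3@4:L b1@5:R b4@6:L b2@7:R]
Beat 4 (L): throw ball3 h=5 -> lands@9:R; in-air after throw: [b1@5:R b4@6:L b2@7:R b3@9:R]
Beat 5 (R): throw ball1 h=6 -> lands@11:R; in-air after throw: [b4@6:L b2@7:R b3@9:R b1@11:R]
Beat 6 (L): throw ball4 h=2 -> lands@8:L; in-air after throw: [b2@7:R b4@8:L b3@9:R b1@11:R]
Beat 7 (R): throw ball2 h=3 -> lands@10:L; in-air after throw: [b4@8:L b3@9:R b2@10:L b1@11:R]
Beat 8 (L): throw ball4 h=5 -> lands@13:R; in-air after throw: [b3@9:R b2@10:L b1@11:R b4@13:R]
Beat 9 (R): throw ball3 h=6 -> lands@15:R; in-air after throw: [b2@10:L b1@11:R b4@13:R b3@15:R]
Beat 10 (L): throw ball2 h=2 -> lands@12:L; in-air after throw: [b1@11:R b2@12:L b4@13:R b3@15:R]
Ball 2: thrown@1 h=6 -> first land @7; rethrown@7 h=3 -> second land @10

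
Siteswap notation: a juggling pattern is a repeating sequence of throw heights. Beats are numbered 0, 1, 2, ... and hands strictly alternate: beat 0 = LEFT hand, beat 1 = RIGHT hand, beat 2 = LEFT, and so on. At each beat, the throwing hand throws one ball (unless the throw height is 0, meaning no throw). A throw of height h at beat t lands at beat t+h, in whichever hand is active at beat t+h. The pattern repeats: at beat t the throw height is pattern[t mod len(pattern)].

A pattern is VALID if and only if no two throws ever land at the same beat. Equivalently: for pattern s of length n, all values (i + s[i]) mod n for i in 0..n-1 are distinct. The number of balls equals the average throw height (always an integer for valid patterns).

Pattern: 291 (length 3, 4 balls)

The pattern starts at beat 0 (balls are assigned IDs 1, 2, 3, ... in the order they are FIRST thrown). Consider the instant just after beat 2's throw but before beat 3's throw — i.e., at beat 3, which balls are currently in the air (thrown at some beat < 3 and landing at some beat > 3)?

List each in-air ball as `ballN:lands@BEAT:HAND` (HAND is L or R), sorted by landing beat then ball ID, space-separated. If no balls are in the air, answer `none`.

Answer: ball2:lands@10:L

Derivation:
Beat 0 (L): throw ball1 h=2 -> lands@2:L; in-air after throw: [b1@2:L]
Beat 1 (R): throw ball2 h=9 -> lands@10:L; in-air after throw: [b1@2:L b2@10:L]
Beat 2 (L): throw ball1 h=1 -> lands@3:R; in-air after throw: [b1@3:R b2@10:L]
Beat 3 (R): throw ball1 h=2 -> lands@5:R; in-air after throw: [b1@5:R b2@10:L]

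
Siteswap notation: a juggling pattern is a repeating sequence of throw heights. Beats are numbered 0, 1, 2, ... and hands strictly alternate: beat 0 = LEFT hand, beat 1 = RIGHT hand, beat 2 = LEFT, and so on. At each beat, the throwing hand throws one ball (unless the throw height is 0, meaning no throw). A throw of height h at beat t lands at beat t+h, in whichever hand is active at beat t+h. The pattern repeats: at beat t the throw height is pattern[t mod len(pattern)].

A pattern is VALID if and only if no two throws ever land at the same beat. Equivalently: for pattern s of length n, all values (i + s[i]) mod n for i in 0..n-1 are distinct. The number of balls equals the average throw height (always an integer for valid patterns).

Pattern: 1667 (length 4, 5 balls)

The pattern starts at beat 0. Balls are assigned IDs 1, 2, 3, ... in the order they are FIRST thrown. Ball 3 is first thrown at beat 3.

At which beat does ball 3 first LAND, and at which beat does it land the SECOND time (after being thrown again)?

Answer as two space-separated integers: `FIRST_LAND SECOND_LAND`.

Beat 0 (L): throw ball1 h=1 -> lands@1:R; in-air after throw: [b1@1:R]
Beat 1 (R): throw ball1 h=6 -> lands@7:R; in-air after throw: [b1@7:R]
Beat 2 (L): throw ball2 h=6 -> lands@8:L; in-air after throw: [b1@7:R b2@8:L]
Beat 3 (R): throw ball3 h=7 -> lands@10:L; in-air after throw: [b1@7:R b2@8:L b3@10:L]
Beat 4 (L): throw ball4 h=1 -> lands@5:R; in-air after throw: [b4@5:R b1@7:R b2@8:L b3@10:L]
Beat 5 (R): throw ball4 h=6 -> lands@11:R; in-air after throw: [b1@7:R b2@8:L b3@10:L b4@11:R]
Beat 6 (L): throw ball5 h=6 -> lands@12:L; in-air after throw: [b1@7:R b2@8:L b3@10:L b4@11:R b5@12:L]
Beat 7 (R): throw ball1 h=7 -> lands@14:L; in-air after throw: [b2@8:L b3@10:L b4@11:R b5@12:L b1@14:L]
Beat 8 (L): throw ball2 h=1 -> lands@9:R; in-air after throw: [b2@9:R b3@10:L b4@11:R b5@12:L b1@14:L]
Beat 9 (R): throw ball2 h=6 -> lands@15:R; in-air after throw: [b3@10:L b4@11:R b5@12:L b1@14:L b2@15:R]
Beat 10 (L): throw ball3 h=6 -> lands@16:L; in-air after throw: [b4@11:R b5@12:L b1@14:L b2@15:R b3@16:L]
Beat 11 (R): throw ball4 h=7 -> lands@18:L; in-air after throw: [b5@12:L b1@14:L b2@15:R b3@16:L b4@18:L]
Ball 3: thrown@3 h=7 -> first land @10; rethrown@10 h=6 -> second land @16

Answer: 10 16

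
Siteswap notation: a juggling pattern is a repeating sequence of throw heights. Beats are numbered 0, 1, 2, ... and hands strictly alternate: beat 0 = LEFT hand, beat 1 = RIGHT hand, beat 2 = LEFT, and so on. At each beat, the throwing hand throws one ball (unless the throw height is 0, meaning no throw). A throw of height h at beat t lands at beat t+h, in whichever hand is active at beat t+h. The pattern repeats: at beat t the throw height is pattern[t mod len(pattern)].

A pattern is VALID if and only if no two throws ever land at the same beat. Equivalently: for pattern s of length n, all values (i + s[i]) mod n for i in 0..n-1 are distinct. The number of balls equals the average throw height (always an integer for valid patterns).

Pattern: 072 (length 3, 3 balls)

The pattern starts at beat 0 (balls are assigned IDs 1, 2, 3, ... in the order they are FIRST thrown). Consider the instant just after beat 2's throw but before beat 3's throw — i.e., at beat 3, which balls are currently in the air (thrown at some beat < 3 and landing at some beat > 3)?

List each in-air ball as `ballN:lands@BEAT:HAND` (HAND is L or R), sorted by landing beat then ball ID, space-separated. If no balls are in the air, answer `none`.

Beat 1 (R): throw ball1 h=7 -> lands@8:L; in-air after throw: [b1@8:L]
Beat 2 (L): throw ball2 h=2 -> lands@4:L; in-air after throw: [b2@4:L b1@8:L]

Answer: ball2:lands@4:L ball1:lands@8:L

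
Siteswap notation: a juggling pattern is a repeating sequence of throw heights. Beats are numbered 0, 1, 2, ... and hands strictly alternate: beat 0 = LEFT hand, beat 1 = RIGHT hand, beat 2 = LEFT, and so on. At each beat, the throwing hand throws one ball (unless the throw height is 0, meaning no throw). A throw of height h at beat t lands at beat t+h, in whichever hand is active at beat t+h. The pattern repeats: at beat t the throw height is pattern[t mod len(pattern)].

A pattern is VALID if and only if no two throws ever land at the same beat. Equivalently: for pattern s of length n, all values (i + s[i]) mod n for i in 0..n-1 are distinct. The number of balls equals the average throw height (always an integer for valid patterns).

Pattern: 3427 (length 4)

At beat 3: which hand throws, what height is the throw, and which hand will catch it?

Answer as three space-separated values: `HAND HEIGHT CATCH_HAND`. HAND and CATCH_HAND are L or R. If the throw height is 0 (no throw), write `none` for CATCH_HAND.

Answer: R 7 L

Derivation:
Beat 3: 3 mod 2 = 1, so hand = R
Throw height = pattern[3 mod 4] = pattern[3] = 7
Lands at beat 3+7=10, 10 mod 2 = 0, so catch hand = L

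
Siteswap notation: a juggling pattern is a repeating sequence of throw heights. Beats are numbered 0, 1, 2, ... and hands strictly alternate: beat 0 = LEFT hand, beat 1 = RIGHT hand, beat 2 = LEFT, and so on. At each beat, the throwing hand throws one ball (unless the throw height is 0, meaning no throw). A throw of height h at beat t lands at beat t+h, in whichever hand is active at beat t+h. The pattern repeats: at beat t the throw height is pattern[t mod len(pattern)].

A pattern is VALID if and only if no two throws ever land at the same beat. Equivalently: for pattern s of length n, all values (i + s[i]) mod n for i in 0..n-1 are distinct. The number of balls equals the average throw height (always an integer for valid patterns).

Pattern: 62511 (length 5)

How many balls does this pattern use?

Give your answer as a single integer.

Answer: 3

Derivation:
Pattern = [6, 2, 5, 1, 1], length n = 5
  position 0: throw height = 6, running sum = 6
  position 1: throw height = 2, running sum = 8
  position 2: throw height = 5, running sum = 13
  position 3: throw height = 1, running sum = 14
  position 4: throw height = 1, running sum = 15
Total sum = 15; balls = sum / n = 15 / 5 = 3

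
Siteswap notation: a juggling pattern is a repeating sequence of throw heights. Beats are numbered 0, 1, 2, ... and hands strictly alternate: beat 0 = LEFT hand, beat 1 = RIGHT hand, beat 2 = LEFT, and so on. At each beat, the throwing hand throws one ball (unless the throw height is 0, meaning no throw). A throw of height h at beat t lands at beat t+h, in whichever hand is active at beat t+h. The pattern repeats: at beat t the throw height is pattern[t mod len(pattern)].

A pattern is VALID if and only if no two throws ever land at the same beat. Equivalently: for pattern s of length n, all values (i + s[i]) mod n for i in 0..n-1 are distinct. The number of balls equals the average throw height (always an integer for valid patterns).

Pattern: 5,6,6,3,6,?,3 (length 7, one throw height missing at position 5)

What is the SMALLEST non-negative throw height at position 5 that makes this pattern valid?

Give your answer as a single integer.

i=0: (0 + 5) mod 7 = 5
i=1: (1 + 6) mod 7 = 0
i=2: (2 + 6) mod 7 = 1
i=3: (3 + 3) mod 7 = 6
i=4: (4 + 6) mod 7 = 3
i=5: s[i]=? (unknown)
i=6: (6 + 3) mod 7 = 2
Known residues: [0, 1, 2, 3, 5, 6]; need a permutation of 0..6, so missing residue r = 4
Need (5 + s) mod 7 = 4; smallest s = (4 - 5) mod 7 = 6

Answer: 6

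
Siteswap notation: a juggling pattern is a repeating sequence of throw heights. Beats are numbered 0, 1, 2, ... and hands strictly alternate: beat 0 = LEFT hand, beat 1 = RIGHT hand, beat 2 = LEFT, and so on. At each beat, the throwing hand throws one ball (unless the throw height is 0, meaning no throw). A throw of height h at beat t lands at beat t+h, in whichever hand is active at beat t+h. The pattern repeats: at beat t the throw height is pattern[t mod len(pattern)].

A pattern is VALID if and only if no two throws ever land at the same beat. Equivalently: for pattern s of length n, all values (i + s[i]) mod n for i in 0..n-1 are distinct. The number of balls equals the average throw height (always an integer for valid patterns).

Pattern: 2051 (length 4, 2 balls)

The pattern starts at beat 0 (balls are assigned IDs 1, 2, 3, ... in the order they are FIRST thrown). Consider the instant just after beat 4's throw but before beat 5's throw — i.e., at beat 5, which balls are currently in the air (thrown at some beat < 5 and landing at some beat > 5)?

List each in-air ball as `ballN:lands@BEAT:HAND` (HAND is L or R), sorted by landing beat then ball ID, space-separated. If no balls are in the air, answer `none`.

Answer: ball2:lands@6:L ball1:lands@7:R

Derivation:
Beat 0 (L): throw ball1 h=2 -> lands@2:L; in-air after throw: [b1@2:L]
Beat 2 (L): throw ball1 h=5 -> lands@7:R; in-air after throw: [b1@7:R]
Beat 3 (R): throw ball2 h=1 -> lands@4:L; in-air after throw: [b2@4:L b1@7:R]
Beat 4 (L): throw ball2 h=2 -> lands@6:L; in-air after throw: [b2@6:L b1@7:R]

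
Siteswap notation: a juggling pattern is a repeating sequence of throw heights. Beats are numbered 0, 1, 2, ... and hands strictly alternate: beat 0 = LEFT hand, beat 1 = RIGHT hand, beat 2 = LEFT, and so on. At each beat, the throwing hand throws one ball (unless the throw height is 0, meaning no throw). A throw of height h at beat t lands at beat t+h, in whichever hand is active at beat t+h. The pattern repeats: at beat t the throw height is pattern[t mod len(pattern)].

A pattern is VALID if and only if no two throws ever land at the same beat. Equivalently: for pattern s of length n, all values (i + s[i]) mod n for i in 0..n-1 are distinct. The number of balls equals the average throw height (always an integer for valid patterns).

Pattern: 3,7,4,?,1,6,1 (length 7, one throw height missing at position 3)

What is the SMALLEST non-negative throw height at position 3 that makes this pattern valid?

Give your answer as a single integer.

i=0: (0 + 3) mod 7 = 3
i=1: (1 + 7) mod 7 = 1
i=2: (2 + 4) mod 7 = 6
i=3: s[i]=? (unknown)
i=4: (4 + 1) mod 7 = 5
i=5: (5 + 6) mod 7 = 4
i=6: (6 + 1) mod 7 = 0
Known residues: [0, 1, 3, 4, 5, 6]; need a permutation of 0..6, so missing residue r = 2
Need (3 + s) mod 7 = 2; smallest s = (2 - 3) mod 7 = 6

Answer: 6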